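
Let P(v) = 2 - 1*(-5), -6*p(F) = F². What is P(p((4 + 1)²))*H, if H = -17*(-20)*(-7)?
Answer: -16660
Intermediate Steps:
p(F) = -F²/6
P(v) = 7 (P(v) = 2 + 5 = 7)
H = -2380 (H = 340*(-7) = -2380)
P(p((4 + 1)²))*H = 7*(-2380) = -16660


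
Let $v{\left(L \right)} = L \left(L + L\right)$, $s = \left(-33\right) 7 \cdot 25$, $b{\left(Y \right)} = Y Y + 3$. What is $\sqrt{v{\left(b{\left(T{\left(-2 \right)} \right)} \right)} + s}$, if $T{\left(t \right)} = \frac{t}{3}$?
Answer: $\frac{i \sqrt{465853}}{9} \approx 75.837 i$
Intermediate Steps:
$T{\left(t \right)} = \frac{t}{3}$ ($T{\left(t \right)} = t \frac{1}{3} = \frac{t}{3}$)
$b{\left(Y \right)} = 3 + Y^{2}$ ($b{\left(Y \right)} = Y^{2} + 3 = 3 + Y^{2}$)
$s = -5775$ ($s = \left(-231\right) 25 = -5775$)
$v{\left(L \right)} = 2 L^{2}$ ($v{\left(L \right)} = L 2 L = 2 L^{2}$)
$\sqrt{v{\left(b{\left(T{\left(-2 \right)} \right)} \right)} + s} = \sqrt{2 \left(3 + \left(\frac{1}{3} \left(-2\right)\right)^{2}\right)^{2} - 5775} = \sqrt{2 \left(3 + \left(- \frac{2}{3}\right)^{2}\right)^{2} - 5775} = \sqrt{2 \left(3 + \frac{4}{9}\right)^{2} - 5775} = \sqrt{2 \left(\frac{31}{9}\right)^{2} - 5775} = \sqrt{2 \cdot \frac{961}{81} - 5775} = \sqrt{\frac{1922}{81} - 5775} = \sqrt{- \frac{465853}{81}} = \frac{i \sqrt{465853}}{9}$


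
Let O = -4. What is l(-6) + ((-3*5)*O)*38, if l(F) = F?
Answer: 2274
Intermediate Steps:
l(-6) + ((-3*5)*O)*38 = -6 + (-3*5*(-4))*38 = -6 - 15*(-4)*38 = -6 + 60*38 = -6 + 2280 = 2274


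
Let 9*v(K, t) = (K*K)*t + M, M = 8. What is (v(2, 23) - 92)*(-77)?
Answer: 56056/9 ≈ 6228.4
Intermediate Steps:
v(K, t) = 8/9 + t*K²/9 (v(K, t) = ((K*K)*t + 8)/9 = (K²*t + 8)/9 = (t*K² + 8)/9 = (8 + t*K²)/9 = 8/9 + t*K²/9)
(v(2, 23) - 92)*(-77) = ((8/9 + (⅑)*23*2²) - 92)*(-77) = ((8/9 + (⅑)*23*4) - 92)*(-77) = ((8/9 + 92/9) - 92)*(-77) = (100/9 - 92)*(-77) = -728/9*(-77) = 56056/9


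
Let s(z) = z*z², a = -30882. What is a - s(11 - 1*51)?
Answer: 33118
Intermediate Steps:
s(z) = z³
a - s(11 - 1*51) = -30882 - (11 - 1*51)³ = -30882 - (11 - 51)³ = -30882 - 1*(-40)³ = -30882 - 1*(-64000) = -30882 + 64000 = 33118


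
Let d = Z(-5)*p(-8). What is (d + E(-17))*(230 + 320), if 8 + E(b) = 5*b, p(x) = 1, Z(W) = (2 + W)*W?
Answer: -42900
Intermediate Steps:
Z(W) = W*(2 + W)
E(b) = -8 + 5*b
d = 15 (d = -5*(2 - 5)*1 = -5*(-3)*1 = 15*1 = 15)
(d + E(-17))*(230 + 320) = (15 + (-8 + 5*(-17)))*(230 + 320) = (15 + (-8 - 85))*550 = (15 - 93)*550 = -78*550 = -42900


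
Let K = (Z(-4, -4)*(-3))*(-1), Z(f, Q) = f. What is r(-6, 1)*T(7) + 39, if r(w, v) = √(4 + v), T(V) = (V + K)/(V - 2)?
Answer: 39 - √5 ≈ 36.764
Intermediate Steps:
K = -12 (K = -4*(-3)*(-1) = 12*(-1) = -12)
T(V) = (-12 + V)/(-2 + V) (T(V) = (V - 12)/(V - 2) = (-12 + V)/(-2 + V))
r(-6, 1)*T(7) + 39 = √(4 + 1)*((-12 + 7)/(-2 + 7)) + 39 = √5*(-5/5) + 39 = √5*((⅕)*(-5)) + 39 = √5*(-1) + 39 = -√5 + 39 = 39 - √5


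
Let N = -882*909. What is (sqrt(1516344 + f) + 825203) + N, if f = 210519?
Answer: 23465 + sqrt(1726863) ≈ 24779.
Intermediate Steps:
N = -801738
(sqrt(1516344 + f) + 825203) + N = (sqrt(1516344 + 210519) + 825203) - 801738 = (sqrt(1726863) + 825203) - 801738 = (825203 + sqrt(1726863)) - 801738 = 23465 + sqrt(1726863)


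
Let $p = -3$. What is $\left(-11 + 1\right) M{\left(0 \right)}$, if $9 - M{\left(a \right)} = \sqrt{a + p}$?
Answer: $-90 + 10 i \sqrt{3} \approx -90.0 + 17.32 i$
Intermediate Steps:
$M{\left(a \right)} = 9 - \sqrt{-3 + a}$ ($M{\left(a \right)} = 9 - \sqrt{a - 3} = 9 - \sqrt{-3 + a}$)
$\left(-11 + 1\right) M{\left(0 \right)} = \left(-11 + 1\right) \left(9 - \sqrt{-3 + 0}\right) = - 10 \left(9 - \sqrt{-3}\right) = - 10 \left(9 - i \sqrt{3}\right) = -90 + 10 i \sqrt{3}$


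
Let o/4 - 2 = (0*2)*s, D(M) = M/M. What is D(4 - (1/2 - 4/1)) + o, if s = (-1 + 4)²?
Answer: 9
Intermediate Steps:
s = 9 (s = 3² = 9)
D(M) = 1
o = 8 (o = 8 + 4*((0*2)*9) = 8 + 4*(0*9) = 8 + 4*0 = 8 + 0 = 8)
D(4 - (1/2 - 4/1)) + o = 1 + 8 = 9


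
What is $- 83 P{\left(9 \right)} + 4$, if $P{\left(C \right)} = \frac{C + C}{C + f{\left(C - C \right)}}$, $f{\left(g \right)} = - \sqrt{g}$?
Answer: $-162$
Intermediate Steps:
$P{\left(C \right)} = 2$ ($P{\left(C \right)} = \frac{C + C}{C - \sqrt{C - C}} = \frac{2 C}{C - \sqrt{0}} = \frac{2 C}{C - 0} = \frac{2 C}{C + 0} = \frac{2 C}{C} = 2$)
$- 83 P{\left(9 \right)} + 4 = \left(-83\right) 2 + 4 = -166 + 4 = -162$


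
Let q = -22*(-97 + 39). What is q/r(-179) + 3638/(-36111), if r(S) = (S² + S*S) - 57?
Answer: -186845314/2312006775 ≈ -0.080815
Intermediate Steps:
q = 1276 (q = -22*(-58) = 1276)
r(S) = -57 + 2*S² (r(S) = (S² + S²) - 57 = 2*S² - 57 = -57 + 2*S²)
q/r(-179) + 3638/(-36111) = 1276/(-57 + 2*(-179)²) + 3638/(-36111) = 1276/(-57 + 2*32041) + 3638*(-1/36111) = 1276/(-57 + 64082) - 3638/36111 = 1276/64025 - 3638/36111 = -186845314/2312006775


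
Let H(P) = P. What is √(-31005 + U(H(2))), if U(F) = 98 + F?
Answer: I*√30905 ≈ 175.8*I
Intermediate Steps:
√(-31005 + U(H(2))) = √(-31005 + (98 + 2)) = √(-31005 + 100) = √(-30905) = I*√30905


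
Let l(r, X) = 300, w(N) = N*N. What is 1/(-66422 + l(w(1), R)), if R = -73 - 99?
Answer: -1/66122 ≈ -1.5124e-5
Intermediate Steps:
w(N) = N²
R = -172
1/(-66422 + l(w(1), R)) = 1/(-66422 + 300) = 1/(-66122) = -1/66122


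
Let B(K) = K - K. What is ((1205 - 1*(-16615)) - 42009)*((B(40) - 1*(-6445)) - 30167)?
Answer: 573811458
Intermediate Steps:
B(K) = 0
((1205 - 1*(-16615)) - 42009)*((B(40) - 1*(-6445)) - 30167) = ((1205 - 1*(-16615)) - 42009)*((0 - 1*(-6445)) - 30167) = ((1205 + 16615) - 42009)*((0 + 6445) - 30167) = (17820 - 42009)*(6445 - 30167) = -24189*(-23722) = 573811458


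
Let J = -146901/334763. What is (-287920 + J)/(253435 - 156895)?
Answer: -96385109861/32318020020 ≈ -2.9824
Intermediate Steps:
J = -146901/334763 (J = -146901*1/334763 = -146901/334763 ≈ -0.43882)
(-287920 + J)/(253435 - 156895) = (-287920 - 146901/334763)/(253435 - 156895) = -96385109861/334763/96540 = -96385109861/334763*1/96540 = -96385109861/32318020020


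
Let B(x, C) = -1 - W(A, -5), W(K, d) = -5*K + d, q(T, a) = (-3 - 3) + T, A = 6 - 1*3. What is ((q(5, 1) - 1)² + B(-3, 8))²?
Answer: 529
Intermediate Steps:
A = 3 (A = 6 - 3 = 3)
q(T, a) = -6 + T
W(K, d) = d - 5*K
B(x, C) = 19 (B(x, C) = -1 - (-5 - 5*3) = -1 - (-5 - 15) = -1 - 1*(-20) = -1 + 20 = 19)
((q(5, 1) - 1)² + B(-3, 8))² = (((-6 + 5) - 1)² + 19)² = ((-1 - 1)² + 19)² = ((-2)² + 19)² = (4 + 19)² = 23² = 529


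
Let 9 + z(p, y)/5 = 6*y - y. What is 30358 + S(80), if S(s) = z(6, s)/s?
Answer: 486119/16 ≈ 30382.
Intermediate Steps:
z(p, y) = -45 + 25*y (z(p, y) = -45 + 5*(6*y - y) = -45 + 5*(5*y) = -45 + 25*y)
S(s) = (-45 + 25*s)/s
30358 + S(80) = 30358 + (25 - 45/80) = 30358 + (25 - 45*1/80) = 30358 + (25 - 9/16) = 30358 + 391/16 = 486119/16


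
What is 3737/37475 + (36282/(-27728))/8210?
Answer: 84935672261/853106682800 ≈ 0.099560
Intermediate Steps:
3737/37475 + (36282/(-27728))/8210 = 3737*(1/37475) + (36282*(-1/27728))*(1/8210) = 3737/37475 - 18141/13864*1/8210 = 3737/37475 - 18141/113823440 = 84935672261/853106682800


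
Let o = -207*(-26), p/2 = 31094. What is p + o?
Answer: 67570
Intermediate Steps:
p = 62188 (p = 2*31094 = 62188)
o = 5382
p + o = 62188 + 5382 = 67570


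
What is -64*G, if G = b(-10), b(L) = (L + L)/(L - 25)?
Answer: -256/7 ≈ -36.571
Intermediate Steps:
b(L) = 2*L/(-25 + L) (b(L) = (2*L)/(-25 + L) = 2*L/(-25 + L))
G = 4/7 (G = 2*(-10)/(-25 - 10) = 2*(-10)/(-35) = 2*(-10)*(-1/35) = 4/7 ≈ 0.57143)
-64*G = -64*4/7 = -256/7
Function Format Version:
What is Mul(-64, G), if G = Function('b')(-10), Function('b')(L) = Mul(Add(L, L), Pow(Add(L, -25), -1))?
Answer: Rational(-256, 7) ≈ -36.571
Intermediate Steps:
Function('b')(L) = Mul(2, L, Pow(Add(-25, L), -1)) (Function('b')(L) = Mul(Mul(2, L), Pow(Add(-25, L), -1)) = Mul(2, L, Pow(Add(-25, L), -1)))
G = Rational(4, 7) (G = Mul(2, -10, Pow(Add(-25, -10), -1)) = Mul(2, -10, Pow(-35, -1)) = Mul(2, -10, Rational(-1, 35)) = Rational(4, 7) ≈ 0.57143)
Mul(-64, G) = Mul(-64, Rational(4, 7)) = Rational(-256, 7)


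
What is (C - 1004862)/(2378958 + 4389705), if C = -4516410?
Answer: -1840424/2256221 ≈ -0.81571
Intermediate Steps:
(C - 1004862)/(2378958 + 4389705) = (-4516410 - 1004862)/(2378958 + 4389705) = -5521272/6768663 = -5521272*1/6768663 = -1840424/2256221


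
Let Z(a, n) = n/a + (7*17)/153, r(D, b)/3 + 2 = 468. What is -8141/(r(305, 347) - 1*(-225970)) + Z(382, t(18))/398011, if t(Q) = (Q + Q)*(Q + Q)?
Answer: -5568286778977/155560844917512 ≈ -0.035795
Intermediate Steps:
t(Q) = 4*Q² (t(Q) = (2*Q)*(2*Q) = 4*Q²)
r(D, b) = 1398 (r(D, b) = -6 + 3*468 = -6 + 1404 = 1398)
Z(a, n) = 7/9 + n/a (Z(a, n) = n/a + 119*(1/153) = n/a + 7/9 = 7/9 + n/a)
-8141/(r(305, 347) - 1*(-225970)) + Z(382, t(18))/398011 = -8141/(1398 - 1*(-225970)) + (7/9 + (4*18²)/382)/398011 = -8141/(1398 + 225970) + (7/9 + (4*324)*(1/382))*(1/398011) = -8141/227368 + (7/9 + 1296*(1/382))*(1/398011) = -8141*1/227368 + (7/9 + 648/191)*(1/398011) = -8141/227368 + (7169/1719)*(1/398011) = -8141/227368 + 7169/684180909 = -5568286778977/155560844917512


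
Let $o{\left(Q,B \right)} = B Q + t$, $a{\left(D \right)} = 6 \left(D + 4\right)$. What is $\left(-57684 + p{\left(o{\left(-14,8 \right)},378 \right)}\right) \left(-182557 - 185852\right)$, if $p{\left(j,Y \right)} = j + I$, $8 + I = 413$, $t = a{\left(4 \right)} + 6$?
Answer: $21123466833$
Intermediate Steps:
$a{\left(D \right)} = 24 + 6 D$ ($a{\left(D \right)} = 6 \left(4 + D\right) = 24 + 6 D$)
$t = 54$ ($t = \left(24 + 6 \cdot 4\right) + 6 = \left(24 + 24\right) + 6 = 48 + 6 = 54$)
$I = 405$ ($I = -8 + 413 = 405$)
$o{\left(Q,B \right)} = 54 + B Q$ ($o{\left(Q,B \right)} = B Q + 54 = 54 + B Q$)
$p{\left(j,Y \right)} = 405 + j$ ($p{\left(j,Y \right)} = j + 405 = 405 + j$)
$\left(-57684 + p{\left(o{\left(-14,8 \right)},378 \right)}\right) \left(-182557 - 185852\right) = \left(-57684 + \left(405 + \left(54 + 8 \left(-14\right)\right)\right)\right) \left(-182557 - 185852\right) = \left(-57684 + \left(405 + \left(54 - 112\right)\right)\right) \left(-368409\right) = \left(-57684 + \left(405 - 58\right)\right) \left(-368409\right) = \left(-57684 + 347\right) \left(-368409\right) = \left(-57337\right) \left(-368409\right) = 21123466833$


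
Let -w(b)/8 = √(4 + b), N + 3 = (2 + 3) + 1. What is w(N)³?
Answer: -3584*√7 ≈ -9482.4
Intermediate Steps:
N = 3 (N = -3 + ((2 + 3) + 1) = -3 + (5 + 1) = -3 + 6 = 3)
w(b) = -8*√(4 + b)
w(N)³ = (-8*√(4 + 3))³ = (-8*√7)³ = -3584*√7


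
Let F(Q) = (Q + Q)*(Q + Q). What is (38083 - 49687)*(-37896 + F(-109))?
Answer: -111723312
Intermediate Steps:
F(Q) = 4*Q² (F(Q) = (2*Q)*(2*Q) = 4*Q²)
(38083 - 49687)*(-37896 + F(-109)) = (38083 - 49687)*(-37896 + 4*(-109)²) = -11604*(-37896 + 4*11881) = -11604*(-37896 + 47524) = -11604*9628 = -111723312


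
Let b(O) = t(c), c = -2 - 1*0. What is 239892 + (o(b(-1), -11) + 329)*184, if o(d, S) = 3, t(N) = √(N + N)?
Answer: 300980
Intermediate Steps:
c = -2 (c = -2 + 0 = -2)
t(N) = √2*√N (t(N) = √(2*N) = √2*√N)
b(O) = 2*I (b(O) = √2*√(-2) = √2*(I*√2) = 2*I)
239892 + (o(b(-1), -11) + 329)*184 = 239892 + (3 + 329)*184 = 239892 + 332*184 = 239892 + 61088 = 300980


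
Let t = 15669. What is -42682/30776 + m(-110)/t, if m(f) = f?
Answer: -336084809/241114572 ≈ -1.3939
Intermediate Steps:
-42682/30776 + m(-110)/t = -42682/30776 - 110/15669 = -42682*1/30776 - 110*1/15669 = -21341/15388 - 110/15669 = -336084809/241114572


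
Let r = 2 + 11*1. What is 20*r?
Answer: 260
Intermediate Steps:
r = 13 (r = 2 + 11 = 13)
20*r = 20*13 = 260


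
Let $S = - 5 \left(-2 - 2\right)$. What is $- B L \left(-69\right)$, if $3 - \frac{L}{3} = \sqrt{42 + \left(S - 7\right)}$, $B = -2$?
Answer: $-1242 + 414 \sqrt{55} \approx 1828.3$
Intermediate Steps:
$S = 20$ ($S = \left(-5\right) \left(-4\right) = 20$)
$L = 9 - 3 \sqrt{55}$ ($L = 9 - 3 \sqrt{42 + \left(20 - 7\right)} = 9 - 3 \sqrt{42 + 13} = 9 - 3 \sqrt{55} \approx -13.249$)
$- B L \left(-69\right) = \left(-1\right) \left(-2\right) \left(9 - 3 \sqrt{55}\right) \left(-69\right) = 2 \left(9 - 3 \sqrt{55}\right) \left(-69\right) = \left(18 - 6 \sqrt{55}\right) \left(-69\right) = -1242 + 414 \sqrt{55}$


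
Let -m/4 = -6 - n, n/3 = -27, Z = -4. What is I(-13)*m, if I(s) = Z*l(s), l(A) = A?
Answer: -15600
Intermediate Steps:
n = -81 (n = 3*(-27) = -81)
I(s) = -4*s
m = -300 (m = -4*(-6 - 1*(-81)) = -4*(-6 + 81) = -4*75 = -300)
I(-13)*m = -4*(-13)*(-300) = 52*(-300) = -15600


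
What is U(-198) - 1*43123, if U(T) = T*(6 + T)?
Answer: -5107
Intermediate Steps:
U(-198) - 1*43123 = -198*(6 - 198) - 1*43123 = -198*(-192) - 43123 = 38016 - 43123 = -5107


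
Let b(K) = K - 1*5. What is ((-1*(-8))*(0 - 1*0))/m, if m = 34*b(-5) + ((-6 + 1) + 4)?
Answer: 0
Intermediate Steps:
b(K) = -5 + K (b(K) = K - 5 = -5 + K)
m = -341 (m = 34*(-5 - 5) + ((-6 + 1) + 4) = 34*(-10) + (-5 + 4) = -340 - 1 = -341)
((-1*(-8))*(0 - 1*0))/m = ((-1*(-8))*(0 - 1*0))/(-341) = (8*(0 + 0))*(-1/341) = (8*0)*(-1/341) = 0*(-1/341) = 0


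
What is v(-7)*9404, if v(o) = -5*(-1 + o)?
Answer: 376160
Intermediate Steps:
v(o) = 5 - 5*o
v(-7)*9404 = (5 - 5*(-7))*9404 = (5 + 35)*9404 = 40*9404 = 376160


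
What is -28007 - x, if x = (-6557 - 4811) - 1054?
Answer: -15585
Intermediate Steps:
x = -12422 (x = -11368 - 1054 = -12422)
-28007 - x = -28007 - 1*(-12422) = -28007 + 12422 = -15585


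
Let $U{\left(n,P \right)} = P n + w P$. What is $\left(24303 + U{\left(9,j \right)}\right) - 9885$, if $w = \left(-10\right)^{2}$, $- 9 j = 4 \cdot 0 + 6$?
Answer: $\frac{43036}{3} \approx 14345.0$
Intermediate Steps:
$j = - \frac{2}{3}$ ($j = - \frac{4 \cdot 0 + 6}{9} = - \frac{0 + 6}{9} = \left(- \frac{1}{9}\right) 6 = - \frac{2}{3} \approx -0.66667$)
$w = 100$
$U{\left(n,P \right)} = 100 P + P n$ ($U{\left(n,P \right)} = P n + 100 P = 100 P + P n$)
$\left(24303 + U{\left(9,j \right)}\right) - 9885 = \left(24303 - \frac{2 \left(100 + 9\right)}{3}\right) - 9885 = \left(24303 - \frac{218}{3}\right) - 9885 = \frac{72691}{3} - 9885 = \frac{43036}{3}$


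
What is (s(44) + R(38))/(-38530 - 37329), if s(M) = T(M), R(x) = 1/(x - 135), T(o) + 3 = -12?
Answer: 208/1051189 ≈ 0.00019787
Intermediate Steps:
T(o) = -15 (T(o) = -3 - 12 = -15)
R(x) = 1/(-135 + x)
s(M) = -15
(s(44) + R(38))/(-38530 - 37329) = (-15 + 1/(-135 + 38))/(-38530 - 37329) = (-15 + 1/(-97))/(-75859) = (-15 - 1/97)*(-1/75859) = -1456/97*(-1/75859) = 208/1051189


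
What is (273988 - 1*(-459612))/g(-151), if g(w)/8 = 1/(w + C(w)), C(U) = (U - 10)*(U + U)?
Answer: 4444790700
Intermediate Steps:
C(U) = 2*U*(-10 + U) (C(U) = (-10 + U)*(2*U) = 2*U*(-10 + U))
g(w) = 8/(w + 2*w*(-10 + w))
(273988 - 1*(-459612))/g(-151) = (273988 - 1*(-459612))/((8/(-151*(-19 + 2*(-151))))) = (273988 + 459612)/((8*(-1/151)/(-19 - 302))) = 733600/((8*(-1/151)/(-321))) = 733600/((8*(-1/151)*(-1/321))) = 733600/(8/48471) = 733600*(48471/8) = 4444790700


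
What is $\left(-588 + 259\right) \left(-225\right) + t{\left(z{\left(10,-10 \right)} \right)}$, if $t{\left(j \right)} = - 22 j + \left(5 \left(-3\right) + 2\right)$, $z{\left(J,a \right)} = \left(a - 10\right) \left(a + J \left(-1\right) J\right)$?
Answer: $25612$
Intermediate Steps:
$z{\left(J,a \right)} = \left(-10 + a\right) \left(a - J^{2}\right)$ ($z{\left(J,a \right)} = \left(-10 + a\right) \left(a + - J J\right) = \left(-10 + a\right) \left(a - J^{2}\right)$)
$t{\left(j \right)} = -13 - 22 j$ ($t{\left(j \right)} = - 22 j + \left(-15 + 2\right) = - 22 j - 13 = -13 - 22 j$)
$\left(-588 + 259\right) \left(-225\right) + t{\left(z{\left(10,-10 \right)} \right)} = \left(-588 + 259\right) \left(-225\right) - \left(13 + 22 \left(\left(-10\right)^{2} - -100 + 10 \cdot 10^{2} - - 10 \cdot 10^{2}\right)\right) = \left(-329\right) \left(-225\right) - \left(13 + 22 \left(100 + 100 + 10 \cdot 100 - \left(-10\right) 100\right)\right) = 74025 - \left(13 + 22 \left(100 + 100 + 1000 + 1000\right)\right) = 74025 - 48413 = 25612$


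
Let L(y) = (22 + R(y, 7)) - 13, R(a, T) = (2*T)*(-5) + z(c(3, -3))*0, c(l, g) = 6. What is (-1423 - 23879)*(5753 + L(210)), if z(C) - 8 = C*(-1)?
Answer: -144018984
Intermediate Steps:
z(C) = 8 - C (z(C) = 8 + C*(-1) = 8 - C)
R(a, T) = -10*T (R(a, T) = (2*T)*(-5) + (8 - 1*6)*0 = -10*T + (8 - 6)*0 = -10*T + 2*0 = -10*T + 0 = -10*T)
L(y) = -61 (L(y) = (22 - 10*7) - 13 = (22 - 70) - 13 = -48 - 13 = -61)
(-1423 - 23879)*(5753 + L(210)) = (-1423 - 23879)*(5753 - 61) = -25302*5692 = -144018984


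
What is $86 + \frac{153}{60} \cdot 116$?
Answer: $\frac{1909}{5} \approx 381.8$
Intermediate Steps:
$86 + \frac{153}{60} \cdot 116 = 86 + 153 \cdot \frac{1}{60} \cdot 116 = 86 + \frac{51}{20} \cdot 116 = 86 + \frac{1479}{5} = \frac{1909}{5}$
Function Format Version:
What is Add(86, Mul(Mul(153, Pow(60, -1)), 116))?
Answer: Rational(1909, 5) ≈ 381.80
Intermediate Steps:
Add(86, Mul(Mul(153, Pow(60, -1)), 116)) = Add(86, Mul(Mul(153, Rational(1, 60)), 116)) = Add(86, Mul(Rational(51, 20), 116)) = Add(86, Rational(1479, 5)) = Rational(1909, 5)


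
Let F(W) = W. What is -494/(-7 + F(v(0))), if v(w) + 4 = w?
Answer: 494/11 ≈ 44.909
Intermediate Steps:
v(w) = -4 + w
-494/(-7 + F(v(0))) = -494/(-7 + (-4 + 0)) = -494/(-7 - 4) = -494/(-11) = -494*(-1/11) = 494/11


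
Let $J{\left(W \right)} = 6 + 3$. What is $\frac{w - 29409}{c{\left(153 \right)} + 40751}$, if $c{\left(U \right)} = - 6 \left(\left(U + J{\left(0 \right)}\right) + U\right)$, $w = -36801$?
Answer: $- \frac{66210}{38861} \approx -1.7038$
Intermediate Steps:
$J{\left(W \right)} = 9$
$c{\left(U \right)} = -54 - 12 U$ ($c{\left(U \right)} = - 6 \left(\left(U + 9\right) + U\right) = - 6 \left(\left(9 + U\right) + U\right) = - 6 \left(9 + 2 U\right) = -54 - 12 U$)
$\frac{w - 29409}{c{\left(153 \right)} + 40751} = \frac{-36801 - 29409}{\left(-54 - 1836\right) + 40751} = - \frac{66210}{\left(-54 - 1836\right) + 40751} = - \frac{66210}{-1890 + 40751} = - \frac{66210}{38861}$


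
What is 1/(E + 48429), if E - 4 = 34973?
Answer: 1/83406 ≈ 1.1990e-5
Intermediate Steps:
E = 34977 (E = 4 + 34973 = 34977)
1/(E + 48429) = 1/(34977 + 48429) = 1/83406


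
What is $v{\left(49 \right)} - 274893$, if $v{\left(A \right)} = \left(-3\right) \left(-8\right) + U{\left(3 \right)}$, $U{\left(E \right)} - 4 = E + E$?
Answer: $-274859$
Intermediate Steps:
$U{\left(E \right)} = 4 + 2 E$ ($U{\left(E \right)} = 4 + \left(E + E\right) = 4 + 2 E$)
$v{\left(A \right)} = 34$ ($v{\left(A \right)} = \left(-3\right) \left(-8\right) + \left(4 + 2 \cdot 3\right) = 24 + \left(4 + 6\right) = 24 + 10 = 34$)
$v{\left(49 \right)} - 274893 = 34 - 274893 = -274859$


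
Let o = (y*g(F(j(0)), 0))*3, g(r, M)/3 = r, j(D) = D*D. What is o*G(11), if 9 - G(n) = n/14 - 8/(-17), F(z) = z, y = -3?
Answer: 0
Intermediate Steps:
j(D) = D²
g(r, M) = 3*r
G(n) = 145/17 - n/14 (G(n) = 9 - (n/14 - 8/(-17)) = 9 - (n*(1/14) - 8*(-1/17)) = 9 - (n/14 + 8/17) = 9 - (8/17 + n/14) = 9 + (-8/17 - n/14) = 145/17 - n/14)
o = 0 (o = -9*0²*3 = -9*0*3 = -3*0*3 = 0*3 = 0)
o*G(11) = 0*(145/17 - 1/14*11) = 0*(145/17 - 11/14) = 0*(1843/238) = 0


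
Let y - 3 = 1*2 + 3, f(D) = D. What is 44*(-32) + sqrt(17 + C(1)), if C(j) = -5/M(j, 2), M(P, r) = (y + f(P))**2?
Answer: -1408 + 14*sqrt(7)/9 ≈ -1403.9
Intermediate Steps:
y = 8 (y = 3 + (1*2 + 3) = 3 + (2 + 3) = 3 + 5 = 8)
M(P, r) = (8 + P)**2
C(j) = -5/(8 + j)**2
44*(-32) + sqrt(17 + C(1)) = 44*(-32) + sqrt(17 - 5/(8 + 1)**2) = -1408 + sqrt(17 - 5/9**2) = -1408 + sqrt(17 - 5*1/81) = -1408 + sqrt(17 - 5/81) = -1408 + sqrt(1372/81) = -1408 + 14*sqrt(7)/9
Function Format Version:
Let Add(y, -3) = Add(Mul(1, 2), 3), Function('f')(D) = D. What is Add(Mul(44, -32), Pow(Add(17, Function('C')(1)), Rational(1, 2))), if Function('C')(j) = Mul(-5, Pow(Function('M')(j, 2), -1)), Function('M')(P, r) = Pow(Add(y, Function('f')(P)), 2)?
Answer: Add(-1408, Mul(Rational(14, 9), Pow(7, Rational(1, 2)))) ≈ -1403.9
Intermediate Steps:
y = 8 (y = Add(3, Add(Mul(1, 2), 3)) = Add(3, Add(2, 3)) = Add(3, 5) = 8)
Function('M')(P, r) = Pow(Add(8, P), 2)
Function('C')(j) = Mul(-5, Pow(Add(8, j), -2)) (Function('C')(j) = Mul(-5, Pow(Pow(Add(8, j), 2), -1)) = Mul(-5, Pow(Add(8, j), -2)))
Add(Mul(44, -32), Pow(Add(17, Function('C')(1)), Rational(1, 2))) = Add(Mul(44, -32), Pow(Add(17, Mul(-5, Pow(Add(8, 1), -2))), Rational(1, 2))) = Add(-1408, Pow(Add(17, Mul(-5, Pow(9, -2))), Rational(1, 2))) = Add(-1408, Pow(Add(17, Mul(-5, Rational(1, 81))), Rational(1, 2))) = Add(-1408, Pow(Add(17, Rational(-5, 81)), Rational(1, 2))) = Add(-1408, Pow(Rational(1372, 81), Rational(1, 2))) = Add(-1408, Mul(Rational(14, 9), Pow(7, Rational(1, 2))))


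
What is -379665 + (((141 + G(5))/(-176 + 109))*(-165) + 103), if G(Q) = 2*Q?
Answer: -25405739/67 ≈ -3.7919e+5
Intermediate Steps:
-379665 + (((141 + G(5))/(-176 + 109))*(-165) + 103) = -379665 + (((141 + 2*5)/(-176 + 109))*(-165) + 103) = -379665 + (((141 + 10)/(-67))*(-165) + 103) = -379665 + ((151*(-1/67))*(-165) + 103) = -379665 + (-151/67*(-165) + 103) = -379665 + (24915/67 + 103) = -379665 + 31816/67 = -25405739/67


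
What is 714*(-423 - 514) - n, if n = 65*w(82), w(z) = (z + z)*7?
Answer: -743638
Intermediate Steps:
w(z) = 14*z (w(z) = (2*z)*7 = 14*z)
n = 74620 (n = 65*(14*82) = 65*1148 = 74620)
714*(-423 - 514) - n = 714*(-423 - 514) - 1*74620 = 714*(-937) - 74620 = -669018 - 74620 = -743638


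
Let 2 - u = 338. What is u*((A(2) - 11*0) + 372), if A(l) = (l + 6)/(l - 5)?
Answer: -124096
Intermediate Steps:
u = -336 (u = 2 - 1*338 = 2 - 338 = -336)
A(l) = (6 + l)/(-5 + l)
u*((A(2) - 11*0) + 372) = -336*(((6 + 2)/(-5 + 2) - 11*0) + 372) = -336*((8/(-3) + 0) + 372) = -336*((-1/3*8 + 0) + 372) = -336*((-8/3 + 0) + 372) = -336*(-8/3 + 372) = -336*1108/3 = -124096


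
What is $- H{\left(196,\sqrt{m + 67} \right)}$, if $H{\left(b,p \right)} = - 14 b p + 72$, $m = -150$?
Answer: $-72 + 2744 i \sqrt{83} \approx -72.0 + 24999.0 i$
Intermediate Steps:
$H{\left(b,p \right)} = 72 - 14 b p$ ($H{\left(b,p \right)} = - 14 b p + 72 = 72 - 14 b p$)
$- H{\left(196,\sqrt{m + 67} \right)} = - (72 - 2744 \sqrt{-150 + 67}) = - (72 - 2744 \sqrt{-83}) = - (72 - 2744 i \sqrt{83}) = -72 + 2744 i \sqrt{83}$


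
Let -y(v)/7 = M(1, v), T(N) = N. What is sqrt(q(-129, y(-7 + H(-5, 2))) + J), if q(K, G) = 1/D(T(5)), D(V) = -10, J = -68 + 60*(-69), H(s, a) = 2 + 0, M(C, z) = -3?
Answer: 13*I*sqrt(2490)/10 ≈ 64.87*I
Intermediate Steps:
H(s, a) = 2
J = -4208 (J = -68 - 4140 = -4208)
y(v) = 21 (y(v) = -7*(-3) = 21)
q(K, G) = -1/10 (q(K, G) = 1/(-10) = -1/10)
sqrt(q(-129, y(-7 + H(-5, 2))) + J) = sqrt(-1/10 - 4208) = sqrt(-42081/10) = 13*I*sqrt(2490)/10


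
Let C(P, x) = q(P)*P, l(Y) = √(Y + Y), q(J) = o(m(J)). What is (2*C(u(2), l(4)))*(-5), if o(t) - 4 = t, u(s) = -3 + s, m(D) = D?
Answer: 30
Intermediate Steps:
o(t) = 4 + t
q(J) = 4 + J
l(Y) = √2*√Y (l(Y) = √(2*Y) = √2*√Y)
C(P, x) = P*(4 + P) (C(P, x) = (4 + P)*P = P*(4 + P))
(2*C(u(2), l(4)))*(-5) = (2*((-3 + 2)*(4 + (-3 + 2))))*(-5) = (2*(-(4 - 1)))*(-5) = (2*(-1*3))*(-5) = (2*(-3))*(-5) = -6*(-5) = 30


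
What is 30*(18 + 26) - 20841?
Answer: -19521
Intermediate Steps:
30*(18 + 26) - 20841 = 30*44 - 20841 = 1320 - 20841 = -19521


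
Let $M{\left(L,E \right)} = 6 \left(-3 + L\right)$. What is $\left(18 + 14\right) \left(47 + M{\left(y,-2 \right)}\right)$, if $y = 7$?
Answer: $2272$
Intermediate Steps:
$M{\left(L,E \right)} = -18 + 6 L$
$\left(18 + 14\right) \left(47 + M{\left(y,-2 \right)}\right) = \left(18 + 14\right) \left(47 + \left(-18 + 6 \cdot 7\right)\right) = 32 \left(47 + \left(-18 + 42\right)\right) = 32 \left(47 + 24\right) = 32 \cdot 71 = 2272$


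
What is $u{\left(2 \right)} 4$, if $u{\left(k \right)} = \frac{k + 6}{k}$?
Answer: $16$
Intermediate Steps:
$u{\left(k \right)} = \frac{6 + k}{k}$
$u{\left(2 \right)} 4 = \frac{6 + 2}{2} \cdot 4 = \frac{1}{2} \cdot 8 \cdot 4 = 4 \cdot 4 = 16$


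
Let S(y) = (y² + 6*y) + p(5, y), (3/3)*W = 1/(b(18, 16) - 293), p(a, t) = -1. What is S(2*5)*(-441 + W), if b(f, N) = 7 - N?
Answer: -21176097/302 ≈ -70120.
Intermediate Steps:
W = -1/302 (W = 1/((7 - 1*16) - 293) = 1/((7 - 16) - 293) = 1/(-9 - 293) = 1/(-302) = -1/302 ≈ -0.0033113)
S(y) = -1 + y² + 6*y (S(y) = (y² + 6*y) - 1 = -1 + y² + 6*y)
S(2*5)*(-441 + W) = (-1 + (2*5)² + 6*(2*5))*(-441 - 1/302) = (-1 + 10² + 6*10)*(-133183/302) = (-1 + 100 + 60)*(-133183/302) = 159*(-133183/302) = -21176097/302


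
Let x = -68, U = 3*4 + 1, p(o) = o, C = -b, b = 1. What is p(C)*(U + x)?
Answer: 55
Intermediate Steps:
C = -1 (C = -1*1 = -1)
U = 13 (U = 12 + 1 = 13)
p(C)*(U + x) = -(13 - 68) = -1*(-55) = 55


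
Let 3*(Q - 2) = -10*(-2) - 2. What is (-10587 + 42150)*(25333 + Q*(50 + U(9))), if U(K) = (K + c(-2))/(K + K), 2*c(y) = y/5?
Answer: 4061670627/5 ≈ 8.1233e+8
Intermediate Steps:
c(y) = y/10 (c(y) = (y/5)/2 = y/10)
Q = 8 (Q = 2 + (-10*(-2) - 2)/3 = 2 + (20 - 2)/3 = 2 + (1/3)*18 = 2 + 6 = 8)
U(K) = (-1/5 + K)/(2*K) (U(K) = (K + (1/10)*(-2))/(K + K) = (K - 1/5)/((2*K)) = (-1/5 + K)*(1/(2*K)) = (-1/5 + K)/(2*K))
(-10587 + 42150)*(25333 + Q*(50 + U(9))) = (-10587 + 42150)*(25333 + 8*(50 + (1/10)*(-1 + 5*9)/9)) = 31563*(25333 + 8*(50 + (1/10)*(1/9)*(-1 + 45))) = 31563*(25333 + 8*(50 + (1/10)*(1/9)*44)) = 31563*(25333 + 8*(50 + 22/45)) = 31563*(25333 + 8*(2272/45)) = 31563*(25333 + 18176/45) = 31563*(1158161/45) = 4061670627/5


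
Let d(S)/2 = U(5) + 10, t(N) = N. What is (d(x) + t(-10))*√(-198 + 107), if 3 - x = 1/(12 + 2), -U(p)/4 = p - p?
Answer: 10*I*√91 ≈ 95.394*I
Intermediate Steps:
U(p) = 0 (U(p) = -4*(p - p) = -4*0 = 0)
x = 41/14 (x = 3 - 1/(12 + 2) = 3 - 1/14 = 41/14 ≈ 2.9286)
d(S) = 20 (d(S) = 2*(0 + 10) = 2*10 = 20)
(d(x) + t(-10))*√(-198 + 107) = (20 - 10)*√(-198 + 107) = 10*√(-91) = 10*(I*√91) = 10*I*√91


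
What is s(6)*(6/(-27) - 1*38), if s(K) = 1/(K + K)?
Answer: -86/27 ≈ -3.1852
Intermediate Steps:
s(K) = 1/(2*K)
s(6)*(6/(-27) - 1*38) = ((½)/6)*(6/(-27) - 1*38) = ((½)*(⅙))*(6*(-1/27) - 38) = (-2/9 - 38)/12 = (1/12)*(-344/9) = -86/27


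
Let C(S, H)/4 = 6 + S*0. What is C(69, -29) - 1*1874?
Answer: -1850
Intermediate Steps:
C(S, H) = 24 (C(S, H) = 4*(6 + S*0) = 4*(6 + 0) = 4*6 = 24)
C(69, -29) - 1*1874 = 24 - 1*1874 = 24 - 1874 = -1850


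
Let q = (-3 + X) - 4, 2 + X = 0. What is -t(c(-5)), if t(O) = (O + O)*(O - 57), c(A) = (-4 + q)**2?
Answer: -37856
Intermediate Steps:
X = -2 (X = -2 + 0 = -2)
q = -9 (q = (-3 - 2) - 4 = -5 - 4 = -9)
c(A) = 169 (c(A) = (-4 - 9)**2 = (-13)**2 = 169)
t(O) = 2*O*(-57 + O) (t(O) = (2*O)*(-57 + O) = 2*O*(-57 + O))
-t(c(-5)) = -2*169*(-57 + 169) = -2*169*112 = -1*37856 = -37856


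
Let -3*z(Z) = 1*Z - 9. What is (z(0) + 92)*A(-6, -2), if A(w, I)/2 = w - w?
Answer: 0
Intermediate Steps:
A(w, I) = 0 (A(w, I) = 2*(w - w) = 2*0 = 0)
z(Z) = 3 - Z/3 (z(Z) = -(1*Z - 9)/3 = -(Z - 9)/3 = -(-9 + Z)/3 = 3 - Z/3)
(z(0) + 92)*A(-6, -2) = ((3 - ⅓*0) + 92)*0 = ((3 + 0) + 92)*0 = (3 + 92)*0 = 95*0 = 0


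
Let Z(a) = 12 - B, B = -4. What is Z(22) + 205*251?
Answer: 51471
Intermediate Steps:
Z(a) = 16 (Z(a) = 12 - 1*(-4) = 12 + 4 = 16)
Z(22) + 205*251 = 16 + 205*251 = 16 + 51455 = 51471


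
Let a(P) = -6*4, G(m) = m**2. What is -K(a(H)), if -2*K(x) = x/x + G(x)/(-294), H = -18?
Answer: -47/98 ≈ -0.47959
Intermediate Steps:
a(P) = -24
K(x) = -1/2 + x**2/588 (K(x) = -(x/x + x**2/(-294))/2 = -(1 + x**2*(-1/294))/2 = -(1 - x**2/294)/2 = -1/2 + x**2/588)
-K(a(H)) = -(-1/2 + (1/588)*(-24)**2) = -(-1/2 + (1/588)*576) = -(-1/2 + 48/49) = -1*47/98 = -47/98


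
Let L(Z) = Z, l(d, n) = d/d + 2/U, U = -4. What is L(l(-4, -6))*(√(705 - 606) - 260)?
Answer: -130 + 3*√11/2 ≈ -125.03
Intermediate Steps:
l(d, n) = ½ (l(d, n) = d/d + 2/(-4) = 1 + 2*(-¼) = 1 - ½ = ½)
L(l(-4, -6))*(√(705 - 606) - 260) = (√(705 - 606) - 260)/2 = (√99 - 260)/2 = (3*√11 - 260)/2 = (-260 + 3*√11)/2 = -130 + 3*√11/2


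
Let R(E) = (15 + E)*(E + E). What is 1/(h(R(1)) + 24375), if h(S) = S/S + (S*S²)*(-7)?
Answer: -1/205000 ≈ -4.8780e-6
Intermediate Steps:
R(E) = 2*E*(15 + E) (R(E) = (15 + E)*(2*E) = 2*E*(15 + E))
h(S) = 1 - 7*S³ (h(S) = 1 + S³*(-7) = 1 - 7*S³)
1/(h(R(1)) + 24375) = 1/((1 - 7*8*(15 + 1)³) + 24375) = 1/((1 - 7*(2*1*16)³) + 24375) = 1/((1 - 7*32³) + 24375) = 1/((1 - 7*32768) + 24375) = 1/((1 - 229376) + 24375) = 1/(-229375 + 24375) = 1/(-205000) = -1/205000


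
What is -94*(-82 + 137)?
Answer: -5170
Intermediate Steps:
-94*(-82 + 137) = -94*55 = -5170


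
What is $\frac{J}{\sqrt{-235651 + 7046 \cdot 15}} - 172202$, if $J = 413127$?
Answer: $-172202 - \frac{31779 i \sqrt{769}}{769} \approx -1.722 \cdot 10^{5} - 1146.0 i$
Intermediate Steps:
$\frac{J}{\sqrt{-235651 + 7046 \cdot 15}} - 172202 = \frac{413127}{\sqrt{-235651 + 7046 \cdot 15}} - 172202 = \frac{413127}{\sqrt{-235651 + 105690}} - 172202 = \frac{413127}{\sqrt{-129961}} - 172202 = \frac{413127}{13 i \sqrt{769}} - 172202 = 413127 \left(- \frac{i \sqrt{769}}{9997}\right) - 172202 = - \frac{31779 i \sqrt{769}}{769} - 172202 = -172202 - \frac{31779 i \sqrt{769}}{769}$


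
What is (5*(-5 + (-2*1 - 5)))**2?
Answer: 3600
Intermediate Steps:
(5*(-5 + (-2*1 - 5)))**2 = (5*(-5 + (-2 - 5)))**2 = (5*(-5 - 7))**2 = (5*(-12))**2 = (-60)**2 = 3600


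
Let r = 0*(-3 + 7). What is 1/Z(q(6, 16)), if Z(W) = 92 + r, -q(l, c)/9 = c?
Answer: 1/92 ≈ 0.010870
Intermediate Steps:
q(l, c) = -9*c
r = 0 (r = 0*4 = 0)
Z(W) = 92 (Z(W) = 92 + 0 = 92)
1/Z(q(6, 16)) = 1/92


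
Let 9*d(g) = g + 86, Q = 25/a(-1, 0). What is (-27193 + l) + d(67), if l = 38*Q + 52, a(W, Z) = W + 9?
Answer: -108021/4 ≈ -27005.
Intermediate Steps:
a(W, Z) = 9 + W
Q = 25/8 (Q = 25/(9 - 1) = 25/8 ≈ 3.1250)
d(g) = 86/9 + g/9 (d(g) = (g + 86)/9 = (86 + g)/9 = 86/9 + g/9)
l = 683/4 (l = 38*(25/8) + 52 = 475/4 + 52 = 683/4 ≈ 170.75)
(-27193 + l) + d(67) = (-27193 + 683/4) + (86/9 + (⅑)*67) = -108089/4 + (86/9 + 67/9) = -108089/4 + 17 = -108021/4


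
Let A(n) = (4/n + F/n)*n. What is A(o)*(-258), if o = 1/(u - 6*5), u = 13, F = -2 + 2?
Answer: -1032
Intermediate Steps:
F = 0
o = -1/17 (o = 1/(13 - 6*5) = 1/(13 - 30) = 1/(-17) = -1/17 ≈ -0.058824)
A(n) = 4 (A(n) = (4/n + 0/n)*n = (4/n + 0)*n = (4/n)*n = 4)
A(o)*(-258) = 4*(-258) = -1032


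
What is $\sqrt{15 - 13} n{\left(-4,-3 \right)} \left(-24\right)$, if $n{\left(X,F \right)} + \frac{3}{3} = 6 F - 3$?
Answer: $528 \sqrt{2} \approx 746.71$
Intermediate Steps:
$n{\left(X,F \right)} = -4 + 6 F$ ($n{\left(X,F \right)} = -1 + \left(6 F - 3\right) = -1 + \left(-3 + 6 F\right) = -4 + 6 F$)
$\sqrt{15 - 13} n{\left(-4,-3 \right)} \left(-24\right) = \sqrt{15 - 13} \left(-4 + 6 \left(-3\right)\right) \left(-24\right) = \sqrt{15 - 13} \left(-4 - 18\right) \left(-24\right) = \sqrt{15 - 13} \left(-22\right) \left(-24\right) = \sqrt{2} \left(-22\right) \left(-24\right) = - 22 \sqrt{2} \left(-24\right) = 528 \sqrt{2}$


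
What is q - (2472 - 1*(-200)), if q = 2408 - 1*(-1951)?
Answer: 1687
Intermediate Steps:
q = 4359 (q = 2408 + 1951 = 4359)
q - (2472 - 1*(-200)) = 4359 - (2472 - 1*(-200)) = 4359 - (2472 + 200) = 4359 - 1*2672 = 4359 - 2672 = 1687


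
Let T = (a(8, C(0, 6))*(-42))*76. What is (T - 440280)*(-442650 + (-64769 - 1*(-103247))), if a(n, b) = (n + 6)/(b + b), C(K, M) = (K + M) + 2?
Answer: 179077700556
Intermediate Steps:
C(K, M) = 2 + K + M
a(n, b) = (6 + n)/(2*b) (a(n, b) = (6 + n)/((2*b)) = (6 + n)*(1/(2*b)) = (6 + n)/(2*b))
T = -2793 (T = (((6 + 8)/(2*(2 + 0 + 6)))*(-42))*76 = (((1/2)*14/8)*(-42))*76 = (((1/2)*(1/8)*14)*(-42))*76 = ((7/8)*(-42))*76 = -147/4*76 = -2793)
(T - 440280)*(-442650 + (-64769 - 1*(-103247))) = (-2793 - 440280)*(-442650 + (-64769 - 1*(-103247))) = -443073*(-442650 + (-64769 + 103247)) = -443073*(-442650 + 38478) = -443073*(-404172) = 179077700556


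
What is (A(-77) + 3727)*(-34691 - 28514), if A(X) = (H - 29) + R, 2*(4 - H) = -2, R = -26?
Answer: -232404785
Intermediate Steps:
H = 5 (H = 4 - 1/2*(-2) = 4 + 1 = 5)
A(X) = -50 (A(X) = (5 - 29) - 26 = -24 - 26 = -50)
(A(-77) + 3727)*(-34691 - 28514) = (-50 + 3727)*(-34691 - 28514) = 3677*(-63205) = -232404785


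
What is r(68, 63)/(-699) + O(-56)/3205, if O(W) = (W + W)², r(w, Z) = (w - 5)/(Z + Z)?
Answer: 17533307/4480590 ≈ 3.9132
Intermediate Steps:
r(w, Z) = (-5 + w)/(2*Z) (r(w, Z) = (-5 + w)/((2*Z)) = (-5 + w)*(1/(2*Z)) = (-5 + w)/(2*Z))
O(W) = 4*W² (O(W) = (2*W)² = 4*W²)
r(68, 63)/(-699) + O(-56)/3205 = ((½)*(-5 + 68)/63)/(-699) + (4*(-56)²)/3205 = ((½)*(1/63)*63)*(-1/699) + (4*3136)*(1/3205) = (½)*(-1/699) + 12544*(1/3205) = -1/1398 + 12544/3205 = 17533307/4480590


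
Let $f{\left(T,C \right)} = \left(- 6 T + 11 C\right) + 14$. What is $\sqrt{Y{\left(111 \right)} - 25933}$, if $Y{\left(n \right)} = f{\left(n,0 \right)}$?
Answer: $i \sqrt{26585} \approx 163.05 i$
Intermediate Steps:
$f{\left(T,C \right)} = 14 - 6 T + 11 C$
$Y{\left(n \right)} = 14 - 6 n$ ($Y{\left(n \right)} = 14 - 6 n + 11 \cdot 0 = 14 - 6 n + 0 = 14 - 6 n$)
$\sqrt{Y{\left(111 \right)} - 25933} = \sqrt{\left(14 - 666\right) - 25933} = \sqrt{-652 - 25933} = \sqrt{-26585} = i \sqrt{26585}$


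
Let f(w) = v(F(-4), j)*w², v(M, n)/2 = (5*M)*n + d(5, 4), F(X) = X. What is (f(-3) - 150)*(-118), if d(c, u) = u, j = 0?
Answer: 9204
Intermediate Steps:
v(M, n) = 8 + 10*M*n (v(M, n) = 2*((5*M)*n + 4) = 2*(5*M*n + 4) = 2*(4 + 5*M*n) = 8 + 10*M*n)
f(w) = 8*w² (f(w) = (8 + 10*(-4)*0)*w² = (8 + 0)*w² = 8*w²)
(f(-3) - 150)*(-118) = (8*(-3)² - 150)*(-118) = (8*9 - 150)*(-118) = (72 - 150)*(-118) = -78*(-118) = 9204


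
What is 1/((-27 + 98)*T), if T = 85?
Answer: 1/6035 ≈ 0.00016570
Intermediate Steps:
1/((-27 + 98)*T) = 1/((-27 + 98)*85) = 1/(71*85) = 1/6035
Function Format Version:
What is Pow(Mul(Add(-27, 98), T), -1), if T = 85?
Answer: Rational(1, 6035) ≈ 0.00016570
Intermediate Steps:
Pow(Mul(Add(-27, 98), T), -1) = Pow(Mul(Add(-27, 98), 85), -1) = Pow(Mul(71, 85), -1) = Pow(6035, -1) = Rational(1, 6035)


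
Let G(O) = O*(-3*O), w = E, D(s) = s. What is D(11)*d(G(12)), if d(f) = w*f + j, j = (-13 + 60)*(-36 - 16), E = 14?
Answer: -93412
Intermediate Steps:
j = -2444 (j = 47*(-52) = -2444)
w = 14
G(O) = -3*O**2
d(f) = -2444 + 14*f (d(f) = 14*f - 2444 = -2444 + 14*f)
D(11)*d(G(12)) = 11*(-2444 + 14*(-3*12**2)) = 11*(-2444 + 14*(-3*144)) = 11*(-2444 + 14*(-432)) = 11*(-2444 - 6048) = 11*(-8492) = -93412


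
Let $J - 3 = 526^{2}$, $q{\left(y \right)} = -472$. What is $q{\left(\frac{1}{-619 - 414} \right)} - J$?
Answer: $-277151$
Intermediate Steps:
$J = 276679$ ($J = 3 + 526^{2} = 3 + 276676 = 276679$)
$q{\left(\frac{1}{-619 - 414} \right)} - J = -472 - 276679 = -277151$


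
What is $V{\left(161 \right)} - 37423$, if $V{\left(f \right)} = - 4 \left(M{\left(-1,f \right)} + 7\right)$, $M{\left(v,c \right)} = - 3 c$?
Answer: $-35519$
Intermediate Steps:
$V{\left(f \right)} = -28 + 12 f$ ($V{\left(f \right)} = - 4 \left(- 3 f + 7\right) = - 4 \left(7 - 3 f\right) = -28 + 12 f$)
$V{\left(161 \right)} - 37423 = \left(-28 + 12 \cdot 161\right) - 37423 = \left(-28 + 1932\right) - 37423 = 1904 - 37423 = -35519$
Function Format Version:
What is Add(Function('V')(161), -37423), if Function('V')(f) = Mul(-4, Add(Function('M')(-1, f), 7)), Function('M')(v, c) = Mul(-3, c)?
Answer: -35519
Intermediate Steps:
Function('V')(f) = Add(-28, Mul(12, f)) (Function('V')(f) = Mul(-4, Add(Mul(-3, f), 7)) = Mul(-4, Add(7, Mul(-3, f))) = Add(-28, Mul(12, f)))
Add(Function('V')(161), -37423) = Add(Add(-28, Mul(12, 161)), -37423) = Add(Add(-28, 1932), -37423) = Add(1904, -37423) = -35519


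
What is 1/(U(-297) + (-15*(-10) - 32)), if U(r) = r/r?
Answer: 1/119 ≈ 0.0084034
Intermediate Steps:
U(r) = 1
1/(U(-297) + (-15*(-10) - 32)) = 1/(1 + (-15*(-10) - 32)) = 1/(1 + (150 - 32)) = 1/(1 + 118) = 1/119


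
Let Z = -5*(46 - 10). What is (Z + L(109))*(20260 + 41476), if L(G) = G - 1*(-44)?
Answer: -1666872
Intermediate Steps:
L(G) = 44 + G (L(G) = G + 44 = 44 + G)
Z = -180 (Z = -5*36 = -180)
(Z + L(109))*(20260 + 41476) = (-180 + (44 + 109))*(20260 + 41476) = (-180 + 153)*61736 = -27*61736 = -1666872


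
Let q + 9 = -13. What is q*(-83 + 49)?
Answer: 748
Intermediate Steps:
q = -22 (q = -9 - 13 = -22)
q*(-83 + 49) = -22*(-83 + 49) = -22*(-34) = 748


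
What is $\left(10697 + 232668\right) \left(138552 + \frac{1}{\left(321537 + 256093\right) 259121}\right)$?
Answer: $\frac{1009376678562070840753}{29935212646} \approx 3.3719 \cdot 10^{10}$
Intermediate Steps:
$\left(10697 + 232668\right) \left(138552 + \frac{1}{\left(321537 + 256093\right) 259121}\right) = 243365 \left(138552 + \frac{1}{577630} \cdot \frac{1}{259121}\right) = 243365 \left(138552 + \frac{1}{149676063230}\right) = 243365 \cdot \frac{20737917912642961}{149676063230} = \frac{1009376678562070840753}{29935212646}$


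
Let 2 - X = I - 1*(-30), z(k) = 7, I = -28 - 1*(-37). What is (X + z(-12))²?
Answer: 900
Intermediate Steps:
I = 9 (I = -28 + 37 = 9)
X = -37 (X = 2 - (9 - 1*(-30)) = 2 - (9 + 30) = 2 - 1*39 = 2 - 39 = -37)
(X + z(-12))² = (-37 + 7)² = (-30)² = 900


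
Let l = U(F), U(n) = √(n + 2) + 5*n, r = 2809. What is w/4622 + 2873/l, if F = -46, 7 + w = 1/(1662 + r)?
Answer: -3414214293851/273521437032 - 2873*I*√11/26472 ≈ -12.482 - 0.35995*I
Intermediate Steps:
w = -31296/4471 (w = -7 + 1/(1662 + 2809) = -7 + 1/4471 = -31296/4471 ≈ -6.9998)
U(n) = √(2 + n) + 5*n
l = -230 + 2*I*√11 (l = √(2 - 46) + 5*(-46) = √(-44) - 230 = 2*I*√11 - 230 = -230 + 2*I*√11 ≈ -230.0 + 6.6332*I)
w/4622 + 2873/l = -31296/4471/4622 + 2873/(-230 + 2*I*√11) = -31296/4471*1/4622 + 2873/(-230 + 2*I*√11) = -15648/10332481 + 2873/(-230 + 2*I*√11)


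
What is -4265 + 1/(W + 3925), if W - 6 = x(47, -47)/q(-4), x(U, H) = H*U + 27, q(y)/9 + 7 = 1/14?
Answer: -14766755542/3462311 ≈ -4265.0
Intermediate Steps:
q(y) = -873/14 (q(y) = -63 + 9/14 = -873/14)
x(U, H) = 27 + H*U
W = 35786/873 (W = 6 + (27 - 47*47)/(-873/14) = 6 + (27 - 2209)*(-14/873) = 6 - 2182*(-14/873) = 6 + 30548/873 = 35786/873 ≈ 40.992)
-4265 + 1/(W + 3925) = -4265 + 1/(35786/873 + 3925) = -4265 + 1/(3462311/873) = -4265 + 873/3462311 = -14766755542/3462311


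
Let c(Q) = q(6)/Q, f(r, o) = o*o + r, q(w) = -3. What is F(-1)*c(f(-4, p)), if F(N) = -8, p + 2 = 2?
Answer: -6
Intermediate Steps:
p = 0 (p = -2 + 2 = 0)
f(r, o) = r + o² (f(r, o) = o² + r = r + o²)
c(Q) = -3/Q
F(-1)*c(f(-4, p)) = -(-24)/(-4 + 0²) = -(-24)/(-4 + 0) = -(-24)/(-4) = -(-24)*(-1)/4 = -8*¾ = -6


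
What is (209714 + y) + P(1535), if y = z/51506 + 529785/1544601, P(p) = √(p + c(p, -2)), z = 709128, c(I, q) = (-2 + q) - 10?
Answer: 397339957930118/1894195693 ≈ 2.0977e+5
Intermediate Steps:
c(I, q) = -12 + q
P(p) = √(-14 + p) (P(p) = √(p + (-12 - 2)) = √(p - 14) = √(-14 + p))
y = 26728736289/1894195693 (y = 709128/51506 + 529785/1544601 = 709128*(1/51506) + 529785*(1/1544601) = 50652/3679 + 176595/514867 = 26728736289/1894195693 ≈ 14.111)
(209714 + y) + P(1535) = (209714 + 26728736289/1894195693) + √(-14 + 1535) = 397266084298091/1894195693 + √1521 = 397266084298091/1894195693 + 39 = 397339957930118/1894195693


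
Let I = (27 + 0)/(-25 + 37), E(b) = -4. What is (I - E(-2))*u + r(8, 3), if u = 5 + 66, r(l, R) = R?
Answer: 1787/4 ≈ 446.75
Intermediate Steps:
u = 71
I = 9/4 (I = 27/12 = 27*(1/12) = 9/4 ≈ 2.2500)
(I - E(-2))*u + r(8, 3) = (9/4 - 1*(-4))*71 + 3 = (9/4 + 4)*71 + 3 = (25/4)*71 + 3 = 1775/4 + 3 = 1787/4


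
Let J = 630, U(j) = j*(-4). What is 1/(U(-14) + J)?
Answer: 1/686 ≈ 0.0014577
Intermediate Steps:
U(j) = -4*j
1/(U(-14) + J) = 1/(-4*(-14) + 630) = 1/(56 + 630) = 1/686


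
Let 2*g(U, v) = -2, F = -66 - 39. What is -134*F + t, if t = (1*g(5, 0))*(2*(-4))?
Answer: 14078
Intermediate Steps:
F = -105
g(U, v) = -1 (g(U, v) = (½)*(-2) = -1)
t = 8 (t = (1*(-1))*(2*(-4)) = -1*(-8) = 8)
-134*F + t = -134*(-105) + 8 = 14070 + 8 = 14078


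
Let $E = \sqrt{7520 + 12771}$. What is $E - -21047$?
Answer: $21047 + \sqrt{20291} \approx 21189.0$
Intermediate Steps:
$E = \sqrt{20291} \approx 142.45$
$E - -21047 = \sqrt{20291} - -21047 = \sqrt{20291} + 21047 = 21047 + \sqrt{20291}$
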